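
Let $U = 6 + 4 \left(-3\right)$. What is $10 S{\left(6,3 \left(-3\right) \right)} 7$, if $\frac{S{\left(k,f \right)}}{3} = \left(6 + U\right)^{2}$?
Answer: $0$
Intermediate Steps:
$U = -6$ ($U = 6 - 12 = -6$)
$S{\left(k,f \right)} = 0$ ($S{\left(k,f \right)} = 3 \left(6 - 6\right)^{2} = 3 \cdot 0^{2} = 3 \cdot 0 = 0$)
$10 S{\left(6,3 \left(-3\right) \right)} 7 = 10 \cdot 0 \cdot 7 = 0 \cdot 7 = 0$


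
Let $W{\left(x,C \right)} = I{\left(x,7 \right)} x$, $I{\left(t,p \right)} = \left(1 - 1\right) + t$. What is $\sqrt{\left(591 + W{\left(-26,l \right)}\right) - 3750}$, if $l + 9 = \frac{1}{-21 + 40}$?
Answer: $i \sqrt{2483} \approx 49.83 i$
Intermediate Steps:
$l = - \frac{170}{19}$ ($l = -9 + \frac{1}{-21 + 40} = -9 + \frac{1}{19} = - \frac{170}{19} \approx -8.9474$)
$I{\left(t,p \right)} = t$ ($I{\left(t,p \right)} = 0 + t = t$)
$W{\left(x,C \right)} = x^{2}$ ($W{\left(x,C \right)} = x x = x^{2}$)
$\sqrt{\left(591 + W{\left(-26,l \right)}\right) - 3750} = \sqrt{\left(591 + \left(-26\right)^{2}\right) - 3750} = \sqrt{\left(591 + 676\right) - 3750} = \sqrt{1267 - 3750} = \sqrt{-2483} = i \sqrt{2483}$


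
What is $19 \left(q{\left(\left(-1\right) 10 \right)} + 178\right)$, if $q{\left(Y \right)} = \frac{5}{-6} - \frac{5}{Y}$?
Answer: $\frac{10127}{3} \approx 3375.7$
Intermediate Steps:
$q{\left(Y \right)} = - \frac{5}{6} - \frac{5}{Y}$ ($q{\left(Y \right)} = 5 \left(- \frac{1}{6}\right) - \frac{5}{Y} = - \frac{5}{6} - \frac{5}{Y}$)
$19 \left(q{\left(\left(-1\right) 10 \right)} + 178\right) = 19 \left(\left(- \frac{5}{6} - \frac{5}{\left(-1\right) 10}\right) + 178\right) = 19 \left(\left(- \frac{5}{6} - \frac{5}{-10}\right) + 178\right) = 19 \left(\left(- \frac{5}{6} - - \frac{1}{2}\right) + 178\right) = 19 \left(\left(- \frac{5}{6} + \frac{1}{2}\right) + 178\right) = 19 \left(- \frac{1}{3} + 178\right) = 19 \cdot \frac{533}{3} = \frac{10127}{3}$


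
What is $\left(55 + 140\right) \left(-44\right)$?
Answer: $-8580$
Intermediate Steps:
$\left(55 + 140\right) \left(-44\right) = 195 \left(-44\right) = -8580$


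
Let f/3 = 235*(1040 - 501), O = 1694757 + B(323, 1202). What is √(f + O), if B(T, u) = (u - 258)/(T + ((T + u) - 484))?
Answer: 2*√60313579447/341 ≈ 1440.4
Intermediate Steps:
B(T, u) = (-258 + u)/(-484 + u + 2*T) (B(T, u) = (-258 + u)/(T + (-484 + T + u)) = (-258 + u)/(-484 + u + 2*T))
O = 577912373/341 (O = 1694757 + (-258 + 1202)/(-484 + 1202 + 2*323) = 1694757 + 944/(-484 + 1202 + 646) = 1694757 + 944/1364 = 1694757 + (1/1364)*944 = 1694757 + 236/341 = 577912373/341 ≈ 1.6948e+6)
f = 379995 (f = 3*(235*(1040 - 501)) = 3*(235*539) = 3*126665 = 379995)
√(f + O) = √(379995 + 577912373/341) = √(707490668/341) = 2*√60313579447/341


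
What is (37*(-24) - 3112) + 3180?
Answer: -820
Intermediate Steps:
(37*(-24) - 3112) + 3180 = (-888 - 3112) + 3180 = -4000 + 3180 = -820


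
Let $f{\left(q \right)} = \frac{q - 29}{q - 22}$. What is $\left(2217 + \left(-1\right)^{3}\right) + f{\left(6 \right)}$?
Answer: $\frac{35479}{16} \approx 2217.4$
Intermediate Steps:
$f{\left(q \right)} = \frac{-29 + q}{-22 + q}$
$\left(2217 + \left(-1\right)^{3}\right) + f{\left(6 \right)} = \left(2217 + \left(-1\right)^{3}\right) + \frac{-29 + 6}{-22 + 6} = \left(2217 - 1\right) + \frac{1}{-16} \left(-23\right) = 2216 - - \frac{23}{16} = 2216 + \frac{23}{16} = \frac{35479}{16}$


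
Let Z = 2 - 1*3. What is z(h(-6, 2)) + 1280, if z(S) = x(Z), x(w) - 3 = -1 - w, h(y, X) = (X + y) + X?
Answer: 1283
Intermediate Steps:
h(y, X) = y + 2*X
Z = -1 (Z = 2 - 3 = -1)
x(w) = 2 - w (x(w) = 3 + (-1 - w) = 2 - w)
z(S) = 3 (z(S) = 2 - 1*(-1) = 2 + 1 = 3)
z(h(-6, 2)) + 1280 = 3 + 1280 = 1283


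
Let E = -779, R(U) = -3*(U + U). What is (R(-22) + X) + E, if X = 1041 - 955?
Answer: -561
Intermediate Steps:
R(U) = -6*U
X = 86
(R(-22) + X) + E = (-6*(-22) + 86) - 779 = (132 + 86) - 779 = 218 - 779 = -561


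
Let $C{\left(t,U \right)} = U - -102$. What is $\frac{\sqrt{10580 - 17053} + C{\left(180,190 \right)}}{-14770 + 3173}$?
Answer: $- \frac{292}{11597} - \frac{i \sqrt{6473}}{11597} \approx -0.025179 - 0.0069376 i$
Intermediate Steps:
$C{\left(t,U \right)} = 102 + U$ ($C{\left(t,U \right)} = U + 102 = 102 + U$)
$\frac{\sqrt{10580 - 17053} + C{\left(180,190 \right)}}{-14770 + 3173} = \frac{\sqrt{10580 - 17053} + \left(102 + 190\right)}{-14770 + 3173} = \frac{\sqrt{-6473} + 292}{-11597} = \left(i \sqrt{6473} + 292\right) \left(- \frac{1}{11597}\right) = \left(292 + i \sqrt{6473}\right) \left(- \frac{1}{11597}\right) = - \frac{292}{11597} - \frac{i \sqrt{6473}}{11597}$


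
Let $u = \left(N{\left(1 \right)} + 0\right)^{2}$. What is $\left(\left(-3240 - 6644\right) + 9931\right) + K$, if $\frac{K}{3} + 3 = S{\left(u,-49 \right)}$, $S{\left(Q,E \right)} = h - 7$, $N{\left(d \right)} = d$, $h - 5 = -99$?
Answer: $-265$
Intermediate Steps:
$h = -94$ ($h = 5 - 99 = -94$)
$u = 1$ ($u = \left(1 + 0\right)^{2} = 1^{2} = 1$)
$S{\left(Q,E \right)} = -101$ ($S{\left(Q,E \right)} = -94 - 7 = -101$)
$K = -312$ ($K = -9 + 3 \left(-101\right) = -9 - 303 = -312$)
$\left(\left(-3240 - 6644\right) + 9931\right) + K = \left(\left(-3240 - 6644\right) + 9931\right) - 312 = \left(-9884 + 9931\right) - 312 = 47 - 312 = -265$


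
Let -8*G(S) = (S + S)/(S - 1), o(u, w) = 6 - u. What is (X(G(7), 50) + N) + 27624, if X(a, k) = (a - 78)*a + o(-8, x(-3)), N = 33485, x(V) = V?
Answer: 35220001/576 ≈ 61146.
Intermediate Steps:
G(S) = -S/(4*(-1 + S)) (G(S) = -(S + S)/(8*(S - 1)) = -2*S/(8*(-1 + S)) = -S/(4*(-1 + S)))
X(a, k) = 14 + a*(-78 + a) (X(a, k) = (a - 78)*a + (6 - 1*(-8)) = (-78 + a)*a + (6 + 8) = a*(-78 + a) + 14 = 14 + a*(-78 + a))
(X(G(7), 50) + N) + 27624 = ((14 + (-1*7/(-4 + 4*7))² - (-78)*7/(-4 + 4*7)) + 33485) + 27624 = ((14 + (-1*7/(-4 + 28))² - (-78)*7/(-4 + 28)) + 33485) + 27624 = ((14 + (-1*7/24)² - (-78)*7/24) + 33485) + 27624 = ((14 + (-1*7*1/24)² - (-78)*7/24) + 33485) + 27624 = ((14 + (-7/24)² - 78*(-7/24)) + 33485) + 27624 = ((14 + 49/576 + 91/4) + 33485) + 27624 = (21217/576 + 33485) + 27624 = 19308577/576 + 27624 = 35220001/576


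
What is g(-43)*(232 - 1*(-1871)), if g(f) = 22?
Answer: 46266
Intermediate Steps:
g(-43)*(232 - 1*(-1871)) = 22*(232 - 1*(-1871)) = 22*(232 + 1871) = 22*2103 = 46266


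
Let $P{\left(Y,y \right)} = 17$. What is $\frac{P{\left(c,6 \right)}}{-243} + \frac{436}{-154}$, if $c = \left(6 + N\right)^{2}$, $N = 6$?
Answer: $- \frac{54283}{18711} \approx -2.9011$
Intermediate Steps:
$c = 144$ ($c = \left(6 + 6\right)^{2} = 12^{2} = 144$)
$\frac{P{\left(c,6 \right)}}{-243} + \frac{436}{-154} = \frac{17}{-243} + \frac{436}{-154} = 17 \left(- \frac{1}{243}\right) + 436 \left(- \frac{1}{154}\right) = - \frac{17}{243} - \frac{218}{77} = - \frac{54283}{18711}$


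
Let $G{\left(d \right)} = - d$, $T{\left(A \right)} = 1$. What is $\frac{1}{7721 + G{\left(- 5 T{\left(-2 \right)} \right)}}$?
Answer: $\frac{1}{7726} \approx 0.00012943$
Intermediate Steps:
$\frac{1}{7721 + G{\left(- 5 T{\left(-2 \right)} \right)}} = \frac{1}{7721 - \left(-5\right) 1} = \frac{1}{7721 - -5} = \frac{1}{7721 + 5} = \frac{1}{7726}$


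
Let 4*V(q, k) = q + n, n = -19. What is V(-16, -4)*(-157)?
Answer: 5495/4 ≈ 1373.8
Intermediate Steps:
V(q, k) = -19/4 + q/4 (V(q, k) = (q - 19)/4 = (-19 + q)/4 = -19/4 + q/4)
V(-16, -4)*(-157) = (-19/4 + (¼)*(-16))*(-157) = (-19/4 - 4)*(-157) = -35/4*(-157) = 5495/4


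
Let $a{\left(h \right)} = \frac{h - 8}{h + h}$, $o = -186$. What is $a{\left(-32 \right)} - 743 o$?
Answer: $\frac{1105589}{8} \approx 1.382 \cdot 10^{5}$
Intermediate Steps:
$a{\left(h \right)} = \frac{-8 + h}{2 h}$
$a{\left(-32 \right)} - 743 o = \frac{-8 - 32}{2 \left(-32\right)} - -138198 = \frac{1}{2} \left(- \frac{1}{32}\right) \left(-40\right) + 138198 = \frac{5}{8} + 138198 = \frac{1105589}{8}$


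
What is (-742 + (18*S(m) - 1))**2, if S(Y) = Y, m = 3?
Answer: 474721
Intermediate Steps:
(-742 + (18*S(m) - 1))**2 = (-742 + (18*3 - 1))**2 = (-742 + (54 - 1))**2 = (-742 + 53)**2 = (-689)**2 = 474721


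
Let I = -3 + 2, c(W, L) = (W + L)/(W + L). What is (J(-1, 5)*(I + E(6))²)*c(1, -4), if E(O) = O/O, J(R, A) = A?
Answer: 0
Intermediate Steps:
E(O) = 1
c(W, L) = 1 (c(W, L) = (L + W)/(L + W) = 1)
I = -1
(J(-1, 5)*(I + E(6))²)*c(1, -4) = (5*(-1 + 1)²)*1 = (5*0²)*1 = (5*0)*1 = 0*1 = 0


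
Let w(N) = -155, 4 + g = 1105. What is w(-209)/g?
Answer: -155/1101 ≈ -0.14078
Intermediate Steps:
g = 1101 (g = -4 + 1105 = 1101)
w(-209)/g = -155/1101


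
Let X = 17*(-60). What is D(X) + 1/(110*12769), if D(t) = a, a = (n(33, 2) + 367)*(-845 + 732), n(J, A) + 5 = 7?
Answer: -58567189229/1404590 ≈ -41697.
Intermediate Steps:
n(J, A) = 2 (n(J, A) = -5 + 7 = 2)
a = -41697 (a = (2 + 367)*(-845 + 732) = 369*(-113) = -41697)
X = -1020
D(t) = -41697
D(X) + 1/(110*12769) = -41697 + 1/(110*12769) = -41697 + 1/1404590 = -58567189229/1404590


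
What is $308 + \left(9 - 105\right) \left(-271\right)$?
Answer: $26324$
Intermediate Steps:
$308 + \left(9 - 105\right) \left(-271\right) = 308 - -26016 = 308 + 26016 = 26324$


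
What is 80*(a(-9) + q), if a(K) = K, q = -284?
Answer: -23440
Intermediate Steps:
80*(a(-9) + q) = 80*(-9 - 284) = 80*(-293) = -23440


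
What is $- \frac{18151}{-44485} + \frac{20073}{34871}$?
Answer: $\frac{217984418}{221605205} \approx 0.98366$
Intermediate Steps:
$- \frac{18151}{-44485} + \frac{20073}{34871} = \left(-18151\right) \left(- \frac{1}{44485}\right) + 20073 \cdot \frac{1}{34871} = \frac{2593}{6355} + \frac{20073}{34871} = \frac{217984418}{221605205}$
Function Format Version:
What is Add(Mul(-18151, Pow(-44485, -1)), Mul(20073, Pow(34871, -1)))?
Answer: Rational(217984418, 221605205) ≈ 0.98366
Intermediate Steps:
Add(Mul(-18151, Pow(-44485, -1)), Mul(20073, Pow(34871, -1))) = Add(Mul(-18151, Rational(-1, 44485)), Mul(20073, Rational(1, 34871))) = Add(Rational(2593, 6355), Rational(20073, 34871)) = Rational(217984418, 221605205)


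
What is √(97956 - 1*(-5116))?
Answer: 4*√6442 ≈ 321.05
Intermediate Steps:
√(97956 - 1*(-5116)) = √(97956 + 5116) = √103072 = 4*√6442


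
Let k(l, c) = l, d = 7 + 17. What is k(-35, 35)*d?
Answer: -840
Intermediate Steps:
d = 24
k(-35, 35)*d = -35*24 = -840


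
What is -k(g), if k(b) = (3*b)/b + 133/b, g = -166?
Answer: -365/166 ≈ -2.1988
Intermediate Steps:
k(b) = 3 + 133/b
-k(g) = -(3 + 133/(-166)) = -(3 + 133*(-1/166)) = -(3 - 133/166) = -1*365/166 = -365/166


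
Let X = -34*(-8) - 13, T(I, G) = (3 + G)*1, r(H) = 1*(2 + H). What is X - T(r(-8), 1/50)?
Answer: 12799/50 ≈ 255.98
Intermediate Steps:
r(H) = 2 + H
T(I, G) = 3 + G
X = 259 (X = 272 - 13 = 259)
X - T(r(-8), 1/50) = 259 - (3 + 1/50) = 259 - 1*151/50 = 259 - 151/50 = 12799/50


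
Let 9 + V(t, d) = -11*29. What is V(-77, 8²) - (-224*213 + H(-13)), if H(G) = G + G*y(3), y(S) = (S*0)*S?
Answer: 47397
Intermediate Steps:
y(S) = 0 (y(S) = 0*S = 0)
V(t, d) = -328 (V(t, d) = -9 - 11*29 = -9 - 319 = -328)
H(G) = G (H(G) = G + G*0 = G + 0 = G)
V(-77, 8²) - (-224*213 + H(-13)) = -328 - (-224*213 - 13) = -328 - (-47712 - 13) = -328 - 1*(-47725) = -328 + 47725 = 47397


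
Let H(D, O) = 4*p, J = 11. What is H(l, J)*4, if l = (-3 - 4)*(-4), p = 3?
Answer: 48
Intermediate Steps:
l = 28 (l = -7*(-4) = 28)
H(D, O) = 12 (H(D, O) = 4*3 = 12)
H(l, J)*4 = 12*4 = 48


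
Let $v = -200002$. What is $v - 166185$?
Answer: $-366187$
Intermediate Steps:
$v - 166185 = -200002 - 166185 = -366187$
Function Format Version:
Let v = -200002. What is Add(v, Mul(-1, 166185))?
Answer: -366187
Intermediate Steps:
Add(v, Mul(-1, 166185)) = Add(-200002, Mul(-1, 166185)) = Add(-200002, -166185) = -366187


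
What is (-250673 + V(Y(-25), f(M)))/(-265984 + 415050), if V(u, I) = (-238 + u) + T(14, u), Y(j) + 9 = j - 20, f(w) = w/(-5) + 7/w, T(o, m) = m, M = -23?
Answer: -251019/149066 ≈ -1.6839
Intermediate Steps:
f(w) = 7/w - w/5 (f(w) = w*(-⅕) + 7/w = -w/5 + 7/w = 7/w - w/5)
Y(j) = -29 + j (Y(j) = -9 + (j - 20) = -9 + (-20 + j) = -29 + j)
V(u, I) = -238 + 2*u (V(u, I) = (-238 + u) + u = -238 + 2*u)
(-250673 + V(Y(-25), f(M)))/(-265984 + 415050) = (-250673 + (-238 + 2*(-29 - 25)))/(-265984 + 415050) = (-250673 + (-238 + 2*(-54)))/149066 = (-250673 + (-238 - 108))*(1/149066) = (-250673 - 346)*(1/149066) = -251019*1/149066 = -251019/149066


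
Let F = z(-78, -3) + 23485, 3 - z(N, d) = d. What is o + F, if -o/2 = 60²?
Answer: 16291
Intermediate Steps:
z(N, d) = 3 - d
o = -7200 (o = -2*60² = -2*3600 = -7200)
F = 23491 (F = (3 - 1*(-3)) + 23485 = (3 + 3) + 23485 = 6 + 23485 = 23491)
o + F = -7200 + 23491 = 16291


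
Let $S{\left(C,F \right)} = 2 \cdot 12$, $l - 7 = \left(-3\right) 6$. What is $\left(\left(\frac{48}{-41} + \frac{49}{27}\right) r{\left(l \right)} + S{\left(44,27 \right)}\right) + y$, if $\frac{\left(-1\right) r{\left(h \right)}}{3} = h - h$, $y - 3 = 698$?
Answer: $725$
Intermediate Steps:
$y = 701$ ($y = 3 + 698 = 701$)
$l = -11$ ($l = 7 - 18 = -11$)
$S{\left(C,F \right)} = 24$
$r{\left(h \right)} = 0$ ($r{\left(h \right)} = - 3 \left(h - h\right) = \left(-3\right) 0 = 0$)
$\left(\left(\frac{48}{-41} + \frac{49}{27}\right) r{\left(l \right)} + S{\left(44,27 \right)}\right) + y = \left(\left(\frac{48}{-41} + \frac{49}{27}\right) 0 + 24\right) + 701 = \left(\left(48 \left(- \frac{1}{41}\right) + 49 \cdot \frac{1}{27}\right) 0 + 24\right) + 701 = \left(\left(- \frac{48}{41} + \frac{49}{27}\right) 0 + 24\right) + 701 = \left(\frac{713}{1107} \cdot 0 + 24\right) + 701 = \left(0 + 24\right) + 701 = 24 + 701 = 725$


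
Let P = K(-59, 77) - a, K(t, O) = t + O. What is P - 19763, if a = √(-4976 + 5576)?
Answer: -19745 - 10*√6 ≈ -19770.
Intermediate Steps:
K(t, O) = O + t
a = 10*√6 (a = √600 = 10*√6 ≈ 24.495)
P = 18 - 10*√6 (P = (77 - 59) - 10*√6 = 18 - 10*√6 ≈ -6.4949)
P - 19763 = (18 - 10*√6) - 19763 = -19745 - 10*√6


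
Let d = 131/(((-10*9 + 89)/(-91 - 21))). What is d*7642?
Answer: 112123424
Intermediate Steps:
d = 14672 (d = 131/(((-90 + 89)/(-112))) = 131/((-1*(-1/112))) = 131/(1/112) = 131*112 = 14672)
d*7642 = 14672*7642 = 112123424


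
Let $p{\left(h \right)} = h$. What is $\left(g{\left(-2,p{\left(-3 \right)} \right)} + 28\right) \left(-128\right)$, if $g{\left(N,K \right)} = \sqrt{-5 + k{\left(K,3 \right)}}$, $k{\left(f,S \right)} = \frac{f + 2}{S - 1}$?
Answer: $-3584 - 64 i \sqrt{22} \approx -3584.0 - 300.19 i$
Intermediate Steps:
$k{\left(f,S \right)} = \frac{2 + f}{-1 + S}$
$g{\left(N,K \right)} = \sqrt{-4 + \frac{K}{2}}$ ($g{\left(N,K \right)} = \sqrt{-5 + \frac{2 + K}{-1 + 3}} = \sqrt{-5 + \frac{2 + K}{2}} = \sqrt{-5 + \left(1 + \frac{K}{2}\right)} = \sqrt{-4 + \frac{K}{2}}$)
$\left(g{\left(-2,p{\left(-3 \right)} \right)} + 28\right) \left(-128\right) = \left(\frac{\sqrt{-16 + 2 \left(-3\right)}}{2} + 28\right) \left(-128\right) = \left(\frac{\sqrt{-16 - 6}}{2} + 28\right) \left(-128\right) = \left(\frac{\sqrt{-22}}{2} + 28\right) \left(-128\right) = \left(\frac{i \sqrt{22}}{2} + 28\right) \left(-128\right) = \left(28 + \frac{i \sqrt{22}}{2}\right) \left(-128\right) = -3584 - 64 i \sqrt{22}$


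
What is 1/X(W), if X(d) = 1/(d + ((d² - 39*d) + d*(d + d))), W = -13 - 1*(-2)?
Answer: 781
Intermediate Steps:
W = -11 (W = -13 + 2 = -11)
X(d) = 1/(-38*d + 3*d²) (X(d) = 1/(d + ((d² - 39*d) + d*(2*d))) = 1/(d + ((d² - 39*d) + 2*d²)) = 1/(d + (-39*d + 3*d²)) = 1/(-38*d + 3*d²))
1/X(W) = 1/(1/((-11)*(-38 + 3*(-11)))) = 1/(-1/(11*(-38 - 33))) = 1/(-1/11/(-71)) = 1/(-1/11*(-1/71)) = 1/(1/781) = 781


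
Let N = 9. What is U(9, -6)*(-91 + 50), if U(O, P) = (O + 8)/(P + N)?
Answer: -697/3 ≈ -232.33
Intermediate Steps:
U(O, P) = (8 + O)/(9 + P) (U(O, P) = (O + 8)/(P + 9) = (8 + O)/(9 + P))
U(9, -6)*(-91 + 50) = ((8 + 9)/(9 - 6))*(-91 + 50) = (17/3)*(-41) = -697/3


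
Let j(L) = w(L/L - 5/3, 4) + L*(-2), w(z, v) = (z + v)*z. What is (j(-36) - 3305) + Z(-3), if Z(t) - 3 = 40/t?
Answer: -29210/9 ≈ -3245.6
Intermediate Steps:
Z(t) = 3 + 40/t
w(z, v) = z*(v + z) (w(z, v) = (v + z)*z = z*(v + z))
j(L) = -20/9 - 2*L (j(L) = (L/L - 5/3)*(4 + (L/L - 5/3)) + L*(-2) = (1 - 5*⅓)*(4 + (1 - 5*⅓)) - 2*L = (1 - 5/3)*(4 + (1 - 5/3)) - 2*L = -2*(4 - ⅔)/3 - 2*L = -⅔*10/3 - 2*L = -20/9 - 2*L)
(j(-36) - 3305) + Z(-3) = ((-20/9 - 2*(-36)) - 3305) + (3 + 40/(-3)) = ((-20/9 + 72) - 3305) + (3 + 40*(-⅓)) = (628/9 - 3305) + (3 - 40/3) = -29117/9 - 31/3 = -29210/9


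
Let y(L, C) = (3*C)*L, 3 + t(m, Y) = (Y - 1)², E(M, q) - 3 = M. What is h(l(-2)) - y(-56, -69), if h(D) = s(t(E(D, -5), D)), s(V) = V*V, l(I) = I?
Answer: -11556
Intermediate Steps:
E(M, q) = 3 + M
t(m, Y) = -3 + (-1 + Y)² (t(m, Y) = -3 + (Y - 1)² = -3 + (-1 + Y)²)
y(L, C) = 3*C*L
s(V) = V²
h(D) = (-3 + (-1 + D)²)²
h(l(-2)) - y(-56, -69) = (-3 + (-1 - 2)²)² - 3*(-69)*(-56) = (-3 + (-3)²)² - 1*11592 = (-3 + 9)² - 11592 = 6² - 11592 = 36 - 11592 = -11556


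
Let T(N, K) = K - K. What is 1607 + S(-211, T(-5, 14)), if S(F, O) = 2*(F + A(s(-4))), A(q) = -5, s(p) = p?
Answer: 1175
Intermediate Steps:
T(N, K) = 0
S(F, O) = -10 + 2*F (S(F, O) = 2*(F - 5) = 2*(-5 + F) = -10 + 2*F)
1607 + S(-211, T(-5, 14)) = 1607 + (-10 + 2*(-211)) = 1607 + (-10 - 422) = 1607 - 432 = 1175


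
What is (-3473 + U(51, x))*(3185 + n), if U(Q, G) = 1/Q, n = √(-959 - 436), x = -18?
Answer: -564133570/51 - 177122*I*√155/17 ≈ -1.1061e+7 - 1.2971e+5*I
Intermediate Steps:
n = 3*I*√155 (n = √(-1395) = 3*I*√155 ≈ 37.35*I)
(-3473 + U(51, x))*(3185 + n) = (-3473 + 1/51)*(3185 + 3*I*√155) = -177122*(3185 + 3*I*√155)/51 = -564133570/51 - 177122*I*√155/17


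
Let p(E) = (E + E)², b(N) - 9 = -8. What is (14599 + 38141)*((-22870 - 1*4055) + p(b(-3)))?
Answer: -1419813540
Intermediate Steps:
b(N) = 1 (b(N) = 9 - 8 = 1)
p(E) = 4*E² (p(E) = (2*E)² = 4*E²)
(14599 + 38141)*((-22870 - 1*4055) + p(b(-3))) = (14599 + 38141)*((-22870 - 1*4055) + 4*1²) = 52740*((-22870 - 4055) + 4*1) = 52740*(-26925 + 4) = 52740*(-26921) = -1419813540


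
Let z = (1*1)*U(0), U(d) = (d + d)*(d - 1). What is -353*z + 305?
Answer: 305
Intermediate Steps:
U(d) = 2*d*(-1 + d) (U(d) = (2*d)*(-1 + d) = 2*d*(-1 + d))
z = 0 (z = (1*1)*(2*0*(-1 + 0)) = 1*(2*0*(-1)) = 1*0 = 0)
-353*z + 305 = -353*0 + 305 = 0 + 305 = 305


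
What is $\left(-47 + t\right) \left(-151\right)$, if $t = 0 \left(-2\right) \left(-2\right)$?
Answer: $7097$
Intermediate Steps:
$t = 0$ ($t = 0 \left(-2\right) = 0$)
$\left(-47 + t\right) \left(-151\right) = \left(-47 + 0\right) \left(-151\right) = \left(-47\right) \left(-151\right) = 7097$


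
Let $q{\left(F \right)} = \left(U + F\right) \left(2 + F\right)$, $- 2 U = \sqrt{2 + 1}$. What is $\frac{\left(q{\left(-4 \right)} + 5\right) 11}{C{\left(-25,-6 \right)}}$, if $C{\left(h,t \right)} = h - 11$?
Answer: $- \frac{143}{36} - \frac{11 \sqrt{3}}{36} \approx -4.5015$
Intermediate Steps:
$C{\left(h,t \right)} = -11 + h$ ($C{\left(h,t \right)} = h - 11 = -11 + h$)
$U = - \frac{\sqrt{3}}{2}$ ($U = - \frac{\sqrt{2 + 1}}{2} = - \frac{\sqrt{3}}{2} \approx -0.86602$)
$q{\left(F \right)} = \left(2 + F\right) \left(F - \frac{\sqrt{3}}{2}\right)$ ($q{\left(F \right)} = \left(- \frac{\sqrt{3}}{2} + F\right) \left(2 + F\right) = \left(F - \frac{\sqrt{3}}{2}\right) \left(2 + F\right) = \left(2 + F\right) \left(F - \frac{\sqrt{3}}{2}\right)$)
$\frac{\left(q{\left(-4 \right)} + 5\right) 11}{C{\left(-25,-6 \right)}} = \frac{\left(\left(\left(-4\right)^{2} - \sqrt{3} + 2 \left(-4\right) - - 2 \sqrt{3}\right) + 5\right) 11}{-11 - 25} = \frac{\left(\left(16 - \sqrt{3} - 8 + 2 \sqrt{3}\right) + 5\right) 11}{-36} = \left(\left(8 + \sqrt{3}\right) + 5\right) 11 \left(- \frac{1}{36}\right) = \left(13 + \sqrt{3}\right) 11 \left(- \frac{1}{36}\right) = \left(143 + 11 \sqrt{3}\right) \left(- \frac{1}{36}\right) = - \frac{143}{36} - \frac{11 \sqrt{3}}{36}$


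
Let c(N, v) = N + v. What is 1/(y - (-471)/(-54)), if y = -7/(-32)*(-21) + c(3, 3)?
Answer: -288/2107 ≈ -0.13669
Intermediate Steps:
y = 45/32 (y = -7/(-32)*(-21) + (3 + 3) = -7*(-1/32)*(-21) + 6 = (7/32)*(-21) + 6 = -147/32 + 6 = 45/32 ≈ 1.4063)
1/(y - (-471)/(-54)) = 1/(45/32 - (-471)/(-54)) = 1/(45/32 - (-471)*(-1)/54) = 1/(45/32 - 157*1/18) = 1/(45/32 - 157/18) = 1/(-2107/288) = -288/2107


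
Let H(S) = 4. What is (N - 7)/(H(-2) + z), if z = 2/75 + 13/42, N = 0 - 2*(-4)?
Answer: 1050/4553 ≈ 0.23062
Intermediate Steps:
N = 8 (N = 0 + 8 = 8)
z = 353/1050 (z = 2*(1/75) + 13*(1/42) = 2/75 + 13/42 = 353/1050 ≈ 0.33619)
(N - 7)/(H(-2) + z) = (8 - 7)/(4 + 353/1050) = 1/(4553/1050) = (1050/4553)*1 = 1050/4553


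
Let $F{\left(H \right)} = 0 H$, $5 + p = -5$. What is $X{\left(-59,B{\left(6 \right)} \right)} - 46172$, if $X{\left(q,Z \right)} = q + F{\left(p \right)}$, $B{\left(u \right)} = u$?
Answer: $-46231$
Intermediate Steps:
$p = -10$ ($p = -5 - 5 = -10$)
$F{\left(H \right)} = 0$
$X{\left(q,Z \right)} = q$ ($X{\left(q,Z \right)} = q + 0 = q$)
$X{\left(-59,B{\left(6 \right)} \right)} - 46172 = -59 - 46172 = -46231$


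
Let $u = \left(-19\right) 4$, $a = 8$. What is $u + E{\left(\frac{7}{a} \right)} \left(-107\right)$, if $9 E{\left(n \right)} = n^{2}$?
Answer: $- \frac{49019}{576} \approx -85.102$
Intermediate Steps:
$E{\left(n \right)} = \frac{n^{2}}{9}$
$u = -76$
$u + E{\left(\frac{7}{a} \right)} \left(-107\right) = -76 + \frac{\left(\frac{7}{8}\right)^{2}}{9} \left(-107\right) = -76 + \frac{1}{9} \cdot \frac{49}{64} \left(-107\right) = -76 + \frac{49}{576} \left(-107\right) = -76 - \frac{5243}{576} = - \frac{49019}{576}$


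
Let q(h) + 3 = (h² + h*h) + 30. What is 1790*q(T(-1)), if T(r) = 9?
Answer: 338310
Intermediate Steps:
q(h) = 27 + 2*h² (q(h) = -3 + ((h² + h*h) + 30) = -3 + ((h² + h²) + 30) = -3 + (2*h² + 30) = -3 + (30 + 2*h²) = 27 + 2*h²)
1790*q(T(-1)) = 1790*(27 + 2*9²) = 1790*(27 + 2*81) = 1790*(27 + 162) = 1790*189 = 338310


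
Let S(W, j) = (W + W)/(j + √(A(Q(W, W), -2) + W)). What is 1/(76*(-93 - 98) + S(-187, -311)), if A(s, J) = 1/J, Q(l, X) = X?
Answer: -20685404/300244496903 - 55*I*√30/1200977987612 ≈ -6.8895e-5 - 2.5083e-10*I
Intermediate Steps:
S(W, j) = 2*W/(j + √(-½ + W)) (S(W, j) = (W + W)/(j + √(1/(-2) + W)) = (2*W)/(j + √(-½ + W)) = 2*W/(j + √(-½ + W)))
1/(76*(-93 - 98) + S(-187, -311)) = 1/(76*(-93 - 98) + 4*(-187)/(2*(-311) + √2*√(-1 + 2*(-187)))) = 1/(76*(-191) + 4*(-187)/(-622 + √2*√(-1 - 374))) = 1/(-14516 + 4*(-187)/(-622 + √2*√(-375))) = 1/(-14516 + 4*(-187)/(-622 + √2*(5*I*√15))) = 1/(-14516 + 4*(-187)/(-622 + 5*I*√30)) = 1/(-14516 - 748/(-622 + 5*I*√30))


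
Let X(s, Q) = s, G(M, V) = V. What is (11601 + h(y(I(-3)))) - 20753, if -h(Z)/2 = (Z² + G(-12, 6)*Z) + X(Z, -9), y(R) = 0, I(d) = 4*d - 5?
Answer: -9152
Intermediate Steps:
I(d) = -5 + 4*d
h(Z) = -14*Z - 2*Z² (h(Z) = -2*((Z² + 6*Z) + Z) = -2*(Z² + 7*Z) = -14*Z - 2*Z²)
(11601 + h(y(I(-3)))) - 20753 = (11601 + 2*0*(-7 - 1*0)) - 20753 = (11601 + 2*0*(-7 + 0)) - 20753 = (11601 + 2*0*(-7)) - 20753 = (11601 + 0) - 20753 = 11601 - 20753 = -9152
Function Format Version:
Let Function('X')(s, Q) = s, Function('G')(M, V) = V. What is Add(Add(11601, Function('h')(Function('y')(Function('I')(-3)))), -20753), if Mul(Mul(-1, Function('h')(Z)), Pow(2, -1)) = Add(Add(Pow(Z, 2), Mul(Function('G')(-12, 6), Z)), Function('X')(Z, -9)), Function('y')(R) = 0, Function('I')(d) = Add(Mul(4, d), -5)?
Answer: -9152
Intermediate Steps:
Function('I')(d) = Add(-5, Mul(4, d))
Function('h')(Z) = Add(Mul(-14, Z), Mul(-2, Pow(Z, 2))) (Function('h')(Z) = Mul(-2, Add(Add(Pow(Z, 2), Mul(6, Z)), Z)) = Mul(-2, Add(Pow(Z, 2), Mul(7, Z))) = Add(Mul(-14, Z), Mul(-2, Pow(Z, 2))))
Add(Add(11601, Function('h')(Function('y')(Function('I')(-3)))), -20753) = Add(Add(11601, Mul(2, 0, Add(-7, Mul(-1, 0)))), -20753) = Add(Add(11601, Mul(2, 0, Add(-7, 0))), -20753) = Add(Add(11601, Mul(2, 0, -7)), -20753) = Add(Add(11601, 0), -20753) = Add(11601, -20753) = -9152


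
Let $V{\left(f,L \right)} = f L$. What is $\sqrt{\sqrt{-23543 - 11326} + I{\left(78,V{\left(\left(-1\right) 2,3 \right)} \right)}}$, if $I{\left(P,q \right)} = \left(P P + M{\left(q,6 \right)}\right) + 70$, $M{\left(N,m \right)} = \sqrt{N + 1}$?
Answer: $\sqrt{6154 + i \sqrt{5} + i \sqrt{34869}} \approx 78.457 + 1.204 i$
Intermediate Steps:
$M{\left(N,m \right)} = \sqrt{1 + N}$
$V{\left(f,L \right)} = L f$
$I{\left(P,q \right)} = 70 + P^{2} + \sqrt{1 + q}$ ($I{\left(P,q \right)} = \left(P P + \sqrt{1 + q}\right) + 70 = \left(P^{2} + \sqrt{1 + q}\right) + 70 = 70 + P^{2} + \sqrt{1 + q}$)
$\sqrt{\sqrt{-23543 - 11326} + I{\left(78,V{\left(\left(-1\right) 2,3 \right)} \right)}} = \sqrt{\sqrt{-23543 - 11326} + \left(70 + 78^{2} + \sqrt{1 + 3 \left(\left(-1\right) 2\right)}\right)} = \sqrt{\sqrt{-34869} + \left(70 + 6084 + \sqrt{1 + 3 \left(-2\right)}\right)} = \sqrt{i \sqrt{34869} + \left(70 + 6084 + \sqrt{1 - 6}\right)} = \sqrt{i \sqrt{34869} + \left(70 + 6084 + \sqrt{-5}\right)} = \sqrt{i \sqrt{34869} + \left(70 + 6084 + i \sqrt{5}\right)} = \sqrt{i \sqrt{34869} + \left(6154 + i \sqrt{5}\right)} = \sqrt{6154 + i \sqrt{5} + i \sqrt{34869}}$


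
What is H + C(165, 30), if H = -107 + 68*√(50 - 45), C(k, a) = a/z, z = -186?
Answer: -3322/31 + 68*√5 ≈ 44.891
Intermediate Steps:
C(k, a) = -a/186 (C(k, a) = a/(-186) = a*(-1/186) = -a/186)
H = -107 + 68*√5 ≈ 45.053
H + C(165, 30) = (-107 + 68*√5) - 1/186*30 = (-107 + 68*√5) - 5/31 = -3322/31 + 68*√5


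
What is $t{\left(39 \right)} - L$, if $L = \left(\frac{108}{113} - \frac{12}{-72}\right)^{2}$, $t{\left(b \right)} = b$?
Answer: $\frac{17348555}{459684} \approx 37.74$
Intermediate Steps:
$L = \frac{579121}{459684}$ ($L = \left(108 \cdot \frac{1}{113} - - \frac{1}{6}\right)^{2} = \left(\frac{108}{113} + \frac{1}{6}\right)^{2} = \left(\frac{761}{678}\right)^{2} = \frac{579121}{459684} \approx 1.2598$)
$t{\left(39 \right)} - L = 39 - \frac{579121}{459684} = \frac{17348555}{459684}$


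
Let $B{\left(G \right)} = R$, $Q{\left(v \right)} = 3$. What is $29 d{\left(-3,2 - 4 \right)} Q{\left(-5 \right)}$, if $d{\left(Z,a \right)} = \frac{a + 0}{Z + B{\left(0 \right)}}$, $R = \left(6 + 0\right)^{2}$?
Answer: $- \frac{58}{11} \approx -5.2727$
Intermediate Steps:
$R = 36$ ($R = 6^{2} = 36$)
$B{\left(G \right)} = 36$
$d{\left(Z,a \right)} = \frac{a}{36 + Z}$ ($d{\left(Z,a \right)} = \frac{a + 0}{Z + 36} = \frac{a}{36 + Z}$)
$29 d{\left(-3,2 - 4 \right)} Q{\left(-5 \right)} = 29 \frac{2 - 4}{36 - 3} \cdot 3 = 29 - \frac{2}{33} \cdot 3 = 29 \left(-2\right) \frac{1}{33} \cdot 3 = 29 \left(\left(- \frac{2}{33}\right) 3\right) = 29 \left(- \frac{2}{11}\right) = - \frac{58}{11}$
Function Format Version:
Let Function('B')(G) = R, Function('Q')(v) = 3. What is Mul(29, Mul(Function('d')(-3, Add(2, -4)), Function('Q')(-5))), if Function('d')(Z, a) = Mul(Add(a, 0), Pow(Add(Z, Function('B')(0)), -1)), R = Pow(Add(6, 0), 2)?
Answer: Rational(-58, 11) ≈ -5.2727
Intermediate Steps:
R = 36 (R = Pow(6, 2) = 36)
Function('B')(G) = 36
Function('d')(Z, a) = Mul(a, Pow(Add(36, Z), -1)) (Function('d')(Z, a) = Mul(Add(a, 0), Pow(Add(Z, 36), -1)) = Mul(a, Pow(Add(36, Z), -1)))
Mul(29, Mul(Function('d')(-3, Add(2, -4)), Function('Q')(-5))) = Mul(29, Mul(Mul(Add(2, -4), Pow(Add(36, -3), -1)), 3)) = Mul(29, Mul(Mul(-2, Pow(33, -1)), 3)) = Mul(29, Mul(Mul(-2, Rational(1, 33)), 3)) = Mul(29, Mul(Rational(-2, 33), 3)) = Mul(29, Rational(-2, 11)) = Rational(-58, 11)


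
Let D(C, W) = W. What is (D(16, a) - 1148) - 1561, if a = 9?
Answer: -2700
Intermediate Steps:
(D(16, a) - 1148) - 1561 = (9 - 1148) - 1561 = -1139 - 1561 = -2700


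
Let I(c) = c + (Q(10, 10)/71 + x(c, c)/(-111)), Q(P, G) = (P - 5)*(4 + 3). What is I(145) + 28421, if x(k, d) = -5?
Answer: 225132886/7881 ≈ 28567.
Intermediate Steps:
Q(P, G) = -35 + 7*P (Q(P, G) = (-5 + P)*7 = -35 + 7*P)
I(c) = 4240/7881 + c (I(c) = c + ((-35 + 7*10)/71 - 5/(-111)) = c + ((-35 + 70)*(1/71) - 5*(-1/111)) = c + (35*(1/71) + 5/111) = c + (35/71 + 5/111) = c + 4240/7881 = 4240/7881 + c)
I(145) + 28421 = (4240/7881 + 145) + 28421 = 1146985/7881 + 28421 = 225132886/7881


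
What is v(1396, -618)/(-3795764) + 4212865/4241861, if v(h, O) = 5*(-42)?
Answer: 1142280863905/1150078805486 ≈ 0.99322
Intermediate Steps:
v(h, O) = -210
v(1396, -618)/(-3795764) + 4212865/4241861 = -210/(-3795764) + 4212865/4241861 = -210*(-1/3795764) + 4212865*(1/4241861) = 15/271126 + 4212865/4241861 = 1142280863905/1150078805486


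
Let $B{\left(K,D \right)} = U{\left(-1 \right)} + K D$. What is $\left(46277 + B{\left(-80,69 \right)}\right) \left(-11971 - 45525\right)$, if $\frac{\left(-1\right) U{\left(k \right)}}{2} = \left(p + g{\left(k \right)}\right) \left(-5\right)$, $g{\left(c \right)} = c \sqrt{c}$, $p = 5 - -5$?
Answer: $-2349114072 + 574960 i \approx -2.3491 \cdot 10^{9} + 5.7496 \cdot 10^{5} i$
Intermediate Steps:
$p = 10$ ($p = 5 + 5 = 10$)
$g{\left(c \right)} = c^{\frac{3}{2}}$
$U{\left(k \right)} = 100 + 10 k^{\frac{3}{2}}$ ($U{\left(k \right)} = - 2 \left(10 + k^{\frac{3}{2}}\right) \left(-5\right) = - 2 \left(-50 - 5 k^{\frac{3}{2}}\right) = 100 + 10 k^{\frac{3}{2}}$)
$B{\left(K,D \right)} = 100 - 10 i + D K$ ($B{\left(K,D \right)} = \left(100 + 10 \left(-1\right)^{\frac{3}{2}}\right) + K D = \left(100 + 10 \left(- i\right)\right) + D K = \left(100 - 10 i\right) + D K = 100 - 10 i + D K$)
$\left(46277 + B{\left(-80,69 \right)}\right) \left(-11971 - 45525\right) = \left(46277 + \left(100 - 10 i + 69 \left(-80\right)\right)\right) \left(-11971 - 45525\right) = \left(46277 - \left(5420 + 10 i\right)\right) \left(-57496\right) = \left(40857 - 10 i\right) \left(-57496\right) = -2349114072 + 574960 i$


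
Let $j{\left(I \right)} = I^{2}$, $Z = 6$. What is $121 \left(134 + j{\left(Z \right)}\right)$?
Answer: $20570$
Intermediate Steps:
$121 \left(134 + j{\left(Z \right)}\right) = 121 \left(134 + 6^{2}\right) = 121 \left(134 + 36\right) = 121 \cdot 170 = 20570$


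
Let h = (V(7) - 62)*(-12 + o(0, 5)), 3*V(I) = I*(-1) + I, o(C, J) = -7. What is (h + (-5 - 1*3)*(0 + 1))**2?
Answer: 1368900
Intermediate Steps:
V(I) = 0 (V(I) = (I*(-1) + I)/3 = (-I + I)/3 = (1/3)*0 = 0)
h = 1178 (h = (0 - 62)*(-12 - 7) = -62*(-19) = 1178)
(h + (-5 - 1*3)*(0 + 1))**2 = (1178 + (-5 - 1*3)*(0 + 1))**2 = (1178 + (-5 - 3)*1)**2 = (1178 - 8*1)**2 = (1178 - 8)**2 = 1170**2 = 1368900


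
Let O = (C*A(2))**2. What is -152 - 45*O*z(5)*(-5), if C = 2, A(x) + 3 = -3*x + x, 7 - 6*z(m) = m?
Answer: 14548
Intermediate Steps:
z(m) = 7/6 - m/6
A(x) = -3 - 2*x (A(x) = -3 + (-3*x + x) = -3 - 2*x)
O = 196 (O = (2*(-3 - 2*2))**2 = (2*(-3 - 4))**2 = (2*(-7))**2 = (-14)**2 = 196)
-152 - 45*O*z(5)*(-5) = -152 - 45*196*(7/6 - 1/6*5)*(-5) = -152 - 45*196*(7/6 - 5/6)*(-5) = -152 - 45*196*(1/3)*(-5) = -152 - 2940*(-5) = -152 - 45*(-980/3) = -152 + 14700 = 14548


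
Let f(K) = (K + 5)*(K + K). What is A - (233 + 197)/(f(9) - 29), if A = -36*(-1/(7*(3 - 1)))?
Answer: 1004/1561 ≈ 0.64318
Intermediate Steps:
f(K) = 2*K*(5 + K) (f(K) = (5 + K)*(2*K) = 2*K*(5 + K))
A = 18/7 (A = -36/((-7*2)) = -36/(-14) = -36*(-1/14) = 18/7 ≈ 2.5714)
A - (233 + 197)/(f(9) - 29) = 18/7 - (233 + 197)/(2*9*(5 + 9) - 29) = 18/7 - 430/(2*9*14 - 29) = 18/7 - 430/(252 - 29) = 18/7 - 430/223 = 1004/1561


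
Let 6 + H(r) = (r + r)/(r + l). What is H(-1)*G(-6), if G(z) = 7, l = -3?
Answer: -77/2 ≈ -38.500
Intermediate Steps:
H(r) = -6 + 2*r/(-3 + r) (H(r) = -6 + (r + r)/(r - 3) = -6 + (2*r)/(-3 + r) = -6 + 2*r/(-3 + r))
H(-1)*G(-6) = (2*(9 - 2*(-1))/(-3 - 1))*7 = (2*(9 + 2)/(-4))*7 = (2*(-¼)*11)*7 = -11/2*7 = -77/2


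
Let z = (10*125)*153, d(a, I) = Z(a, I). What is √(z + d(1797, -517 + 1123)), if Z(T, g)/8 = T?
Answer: √205626 ≈ 453.46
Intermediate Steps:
Z(T, g) = 8*T
d(a, I) = 8*a
z = 191250 (z = 1250*153 = 191250)
√(z + d(1797, -517 + 1123)) = √(191250 + 8*1797) = √(191250 + 14376) = √205626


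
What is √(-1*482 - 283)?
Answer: 3*I*√85 ≈ 27.659*I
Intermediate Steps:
√(-1*482 - 283) = √(-482 - 283) = √(-765) = 3*I*√85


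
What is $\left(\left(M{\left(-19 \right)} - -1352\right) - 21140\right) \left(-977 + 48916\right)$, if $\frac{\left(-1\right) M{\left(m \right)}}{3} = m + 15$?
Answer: $-948041664$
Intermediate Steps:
$M{\left(m \right)} = -45 - 3 m$ ($M{\left(m \right)} = - 3 \left(m + 15\right) = - 3 \left(15 + m\right) = -45 - 3 m$)
$\left(\left(M{\left(-19 \right)} - -1352\right) - 21140\right) \left(-977 + 48916\right) = \left(\left(\left(-45 - -57\right) - -1352\right) - 21140\right) \left(-977 + 48916\right) = \left(\left(\left(-45 + 57\right) + 1352\right) - 21140\right) 47939 = \left(\left(12 + 1352\right) - 21140\right) 47939 = \left(1364 - 21140\right) 47939 = \left(-19776\right) 47939 = -948041664$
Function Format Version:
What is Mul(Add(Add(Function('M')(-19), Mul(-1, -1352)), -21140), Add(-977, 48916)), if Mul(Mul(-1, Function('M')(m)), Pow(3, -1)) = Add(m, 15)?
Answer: -948041664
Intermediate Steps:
Function('M')(m) = Add(-45, Mul(-3, m)) (Function('M')(m) = Mul(-3, Add(m, 15)) = Mul(-3, Add(15, m)) = Add(-45, Mul(-3, m)))
Mul(Add(Add(Function('M')(-19), Mul(-1, -1352)), -21140), Add(-977, 48916)) = Mul(Add(Add(Add(-45, Mul(-3, -19)), Mul(-1, -1352)), -21140), Add(-977, 48916)) = Mul(Add(Add(Add(-45, 57), 1352), -21140), 47939) = Mul(Add(Add(12, 1352), -21140), 47939) = Mul(Add(1364, -21140), 47939) = Mul(-19776, 47939) = -948041664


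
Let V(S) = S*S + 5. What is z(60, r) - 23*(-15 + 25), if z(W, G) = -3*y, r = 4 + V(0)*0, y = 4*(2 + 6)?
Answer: -326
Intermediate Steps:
y = 32 (y = 4*8 = 32)
V(S) = 5 + S**2 (V(S) = S**2 + 5 = 5 + S**2)
r = 4 (r = 4 + (5 + 0**2)*0 = 4 + (5 + 0)*0 = 4 + 5*0 = 4 + 0 = 4)
z(W, G) = -96 (z(W, G) = -3*32 = -96)
z(60, r) - 23*(-15 + 25) = -96 - 23*(-15 + 25) = -96 - 23*10 = -96 - 1*230 = -96 - 230 = -326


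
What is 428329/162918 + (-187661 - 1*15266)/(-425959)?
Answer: 215511053497/69396388362 ≈ 3.1055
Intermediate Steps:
428329/162918 + (-187661 - 1*15266)/(-425959) = 428329*(1/162918) + (-187661 - 15266)*(-1/425959) = 428329/162918 - 202927*(-1/425959) = 428329/162918 + 202927/425959 = 215511053497/69396388362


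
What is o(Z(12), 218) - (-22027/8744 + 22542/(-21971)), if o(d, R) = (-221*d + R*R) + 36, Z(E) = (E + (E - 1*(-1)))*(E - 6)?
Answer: 2769049912305/192114424 ≈ 14414.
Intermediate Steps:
Z(E) = (1 + 2*E)*(-6 + E) (Z(E) = (E + (E + 1))*(-6 + E) = (E + (1 + E))*(-6 + E) = (1 + 2*E)*(-6 + E))
o(d, R) = 36 + R² - 221*d (o(d, R) = (-221*d + R²) + 36 = (R² - 221*d) + 36 = 36 + R² - 221*d)
o(Z(12), 218) - (-22027/8744 + 22542/(-21971)) = (36 + 218² - 221*(-6 - 11*12 + 2*12²)) - (-22027/8744 + 22542/(-21971)) = (36 + 47524 - 221*(-6 - 132 + 2*144)) - (-22027*1/8744 + 22542*(-1/21971)) = (36 + 47524 - 221*(-6 - 132 + 288)) - (-22027/8744 - 22542/21971) = (36 + 47524 - 221*150) - 1*(-681062465/192114424) = (36 + 47524 - 33150) + 681062465/192114424 = 14410 + 681062465/192114424 = 2769049912305/192114424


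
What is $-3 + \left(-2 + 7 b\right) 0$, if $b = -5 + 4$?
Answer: $-3$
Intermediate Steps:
$b = -1$
$-3 + \left(-2 + 7 b\right) 0 = -3 + \left(-2 + 7 \left(-1\right)\right) 0 = -3 + \left(-2 - 7\right) 0 = -3 - 0 = -3 + 0 = -3$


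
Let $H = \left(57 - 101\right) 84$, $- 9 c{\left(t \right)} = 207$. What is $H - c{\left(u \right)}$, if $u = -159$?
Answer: $-3673$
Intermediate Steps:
$c{\left(t \right)} = -23$ ($c{\left(t \right)} = \left(- \frac{1}{9}\right) 207 = -23$)
$H = -3696$ ($H = \left(-44\right) 84 = -3696$)
$H - c{\left(u \right)} = -3696 - -23 = -3696 + 23 = -3673$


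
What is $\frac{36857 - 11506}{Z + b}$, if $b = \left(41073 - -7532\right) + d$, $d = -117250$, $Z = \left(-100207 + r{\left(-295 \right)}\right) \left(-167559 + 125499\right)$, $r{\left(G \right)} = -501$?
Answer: $\frac{25351}{4235709835} \approx 5.9851 \cdot 10^{-6}$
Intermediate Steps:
$Z = 4235778480$ ($Z = \left(-100207 - 501\right) \left(-167559 + 125499\right) = \left(-100708\right) \left(-42060\right) = 4235778480$)
$b = -68645$ ($b = \left(41073 - -7532\right) - 117250 = \left(41073 + 7532\right) - 117250 = 48605 - 117250 = -68645$)
$\frac{36857 - 11506}{Z + b} = \frac{36857 - 11506}{4235778480 - 68645} = \frac{25351}{4235709835}$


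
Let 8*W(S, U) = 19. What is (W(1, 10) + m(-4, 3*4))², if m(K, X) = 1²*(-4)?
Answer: 169/64 ≈ 2.6406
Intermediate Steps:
W(S, U) = 19/8 (W(S, U) = (⅛)*19 = 19/8)
m(K, X) = -4 (m(K, X) = 1*(-4) = -4)
(W(1, 10) + m(-4, 3*4))² = (19/8 - 4)² = (-13/8)² = 169/64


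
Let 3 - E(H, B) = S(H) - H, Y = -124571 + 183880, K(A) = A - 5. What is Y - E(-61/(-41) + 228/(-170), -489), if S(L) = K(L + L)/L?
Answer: 105556774934/1780835 ≈ 59274.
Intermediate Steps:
K(A) = -5 + A
S(L) = (-5 + 2*L)/L (S(L) = (-5 + (L + L))/L = (-5 + 2*L)/L)
Y = 59309
E(H, B) = 1 + H + 5/H (E(H, B) = 3 - ((2 - 5/H) - H) = 3 - (2 - H - 5/H) = 3 + (-2 + H + 5/H) = 1 + H + 5/H)
Y - E(-61/(-41) + 228/(-170), -489) = 59309 - (1 + (-61/(-41) + 228/(-170)) + 5/(-61/(-41) + 228/(-170))) = 59309 - (1 + (-61*(-1/41) + 228*(-1/170)) + 5/(-61*(-1/41) + 228*(-1/170))) = 59309 - (1 + (61/41 - 114/85) + 5/(61/41 - 114/85)) = 59309 - (1 + 511/3485 + 5/(511/3485)) = 59309 - (1 + 511/3485 + 5*(3485/511)) = 59309 - (1 + 511/3485 + 17425/511) = 59309 - 1*62768081/1780835 = 59309 - 62768081/1780835 = 105556774934/1780835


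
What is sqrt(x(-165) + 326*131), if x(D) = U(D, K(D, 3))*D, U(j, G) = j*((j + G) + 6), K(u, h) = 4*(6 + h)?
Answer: I*sqrt(3305969) ≈ 1818.2*I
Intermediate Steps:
K(u, h) = 24 + 4*h
U(j, G) = j*(6 + G + j) (U(j, G) = j*((G + j) + 6) = j*(6 + G + j))
x(D) = D**2*(42 + D) (x(D) = (D*(6 + (24 + 4*3) + D))*D = (D*(6 + (24 + 12) + D))*D = (D*(6 + 36 + D))*D = (D*(42 + D))*D = D**2*(42 + D))
sqrt(x(-165) + 326*131) = sqrt((-165)**2*(42 - 165) + 326*131) = sqrt(27225*(-123) + 42706) = sqrt(-3348675 + 42706) = sqrt(-3305969) = I*sqrt(3305969)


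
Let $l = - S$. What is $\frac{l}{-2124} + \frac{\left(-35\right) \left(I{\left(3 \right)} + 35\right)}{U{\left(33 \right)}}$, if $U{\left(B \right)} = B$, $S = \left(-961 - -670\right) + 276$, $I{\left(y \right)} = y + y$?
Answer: $- \frac{112905}{2596} \approx -43.492$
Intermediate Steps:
$I{\left(y \right)} = 2 y$
$S = -15$ ($S = \left(-961 + 670\right) + 276 = -291 + 276 = -15$)
$l = 15$ ($l = \left(-1\right) \left(-15\right) = 15$)
$\frac{l}{-2124} + \frac{\left(-35\right) \left(I{\left(3 \right)} + 35\right)}{U{\left(33 \right)}} = \frac{15}{-2124} + \frac{\left(-35\right) \left(2 \cdot 3 + 35\right)}{33} = 15 \left(- \frac{1}{2124}\right) + - 35 \left(6 + 35\right) \frac{1}{33} = - \frac{5}{708} + \left(-35\right) 41 \cdot \frac{1}{33} = - \frac{5}{708} - \frac{1435}{33} = - \frac{112905}{2596}$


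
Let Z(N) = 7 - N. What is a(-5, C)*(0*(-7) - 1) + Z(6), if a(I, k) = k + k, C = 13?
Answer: -25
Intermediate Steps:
a(I, k) = 2*k
a(-5, C)*(0*(-7) - 1) + Z(6) = (2*13)*(0*(-7) - 1) + (7 - 1*6) = 26*(0 - 1) + (7 - 6) = 26*(-1) + 1 = -26 + 1 = -25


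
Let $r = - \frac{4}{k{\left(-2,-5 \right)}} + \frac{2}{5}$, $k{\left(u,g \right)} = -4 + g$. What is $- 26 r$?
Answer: $- \frac{988}{45} \approx -21.956$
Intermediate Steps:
$r = \frac{38}{45}$ ($r = - \frac{4}{-4 - 5} + \frac{2}{5} = - \frac{4}{-9} + 2 \cdot \frac{1}{5} = \left(-4\right) \left(- \frac{1}{9}\right) + \frac{2}{5} = \frac{4}{9} + \frac{2}{5} = \frac{38}{45} \approx 0.84444$)
$- 26 r = \left(-26\right) \frac{38}{45} = - \frac{988}{45}$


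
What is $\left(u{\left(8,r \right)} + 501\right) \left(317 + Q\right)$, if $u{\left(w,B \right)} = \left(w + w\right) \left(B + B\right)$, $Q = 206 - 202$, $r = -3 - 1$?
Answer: $119733$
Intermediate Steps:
$r = -4$
$Q = 4$ ($Q = 206 - 202 = 4$)
$u{\left(w,B \right)} = 4 B w$ ($u{\left(w,B \right)} = 2 w 2 B = 4 B w$)
$\left(u{\left(8,r \right)} + 501\right) \left(317 + Q\right) = \left(4 \left(-4\right) 8 + 501\right) \left(317 + 4\right) = \left(-128 + 501\right) 321 = 373 \cdot 321 = 119733$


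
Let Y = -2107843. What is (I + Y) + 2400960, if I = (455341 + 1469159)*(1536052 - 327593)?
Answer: 2325679638617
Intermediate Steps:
I = 2325679345500 (I = 1924500*1208459 = 2325679345500)
(I + Y) + 2400960 = (2325679345500 - 2107843) + 2400960 = 2325677237657 + 2400960 = 2325679638617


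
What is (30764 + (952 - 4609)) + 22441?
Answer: 49548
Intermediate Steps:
(30764 + (952 - 4609)) + 22441 = (30764 - 3657) + 22441 = 27107 + 22441 = 49548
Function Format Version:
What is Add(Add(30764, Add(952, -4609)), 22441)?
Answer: 49548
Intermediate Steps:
Add(Add(30764, Add(952, -4609)), 22441) = Add(Add(30764, -3657), 22441) = Add(27107, 22441) = 49548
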